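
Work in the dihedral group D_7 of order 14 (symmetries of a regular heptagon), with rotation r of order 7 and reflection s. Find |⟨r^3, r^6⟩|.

|⟨r^3⟩| = 7 and |⟨r^6⟩| = 7, so |H| is a multiple of lcm(7, 7) = 7 and divides |G| = 14.
Closing under the operation: H = {e, r, r^2, r^3, r^4, r^5, r^6}, so |H| = 7.

7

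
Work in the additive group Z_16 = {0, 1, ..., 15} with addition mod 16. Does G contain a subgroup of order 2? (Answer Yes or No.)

2 | 16. A subgroup of order 2 is {0, 8}.

Yes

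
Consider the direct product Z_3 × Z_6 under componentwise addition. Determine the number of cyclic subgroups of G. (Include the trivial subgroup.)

Each element a generates a cyclic subgroup ⟨a⟩; distinct elements may generate the same one (a cyclic group of order d has φ(d) generators).
Cyclic subgroups by order — order 1: 1; order 2: 1; order 3: 4; order 6: 4.
Total: 10.

10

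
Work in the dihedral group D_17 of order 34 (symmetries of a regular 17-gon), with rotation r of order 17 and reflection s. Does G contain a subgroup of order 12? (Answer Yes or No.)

12 does not divide |G| = 34, so by Lagrange no subgroup of order 12 exists.

No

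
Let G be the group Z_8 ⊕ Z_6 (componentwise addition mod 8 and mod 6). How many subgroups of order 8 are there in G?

3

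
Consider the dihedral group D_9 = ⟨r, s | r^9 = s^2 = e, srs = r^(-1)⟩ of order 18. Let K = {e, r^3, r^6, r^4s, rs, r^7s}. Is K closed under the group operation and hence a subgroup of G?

Yes

|K| = 6 divides |G| = 18, consistent with Lagrange.
K contains the identity, every element's inverse is in K, and K is closed under ·: it is a subgroup.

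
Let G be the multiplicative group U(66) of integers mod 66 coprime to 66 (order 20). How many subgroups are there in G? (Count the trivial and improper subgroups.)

10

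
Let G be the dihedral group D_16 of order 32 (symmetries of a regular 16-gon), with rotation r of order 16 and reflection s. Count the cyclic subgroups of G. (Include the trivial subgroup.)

21

Each element a generates a cyclic subgroup ⟨a⟩; distinct elements may generate the same one (a cyclic group of order d has φ(d) generators).
Cyclic subgroups by order — order 1: 1; order 2: 17; order 4: 1; order 8: 1; order 16: 1.
Total: 21.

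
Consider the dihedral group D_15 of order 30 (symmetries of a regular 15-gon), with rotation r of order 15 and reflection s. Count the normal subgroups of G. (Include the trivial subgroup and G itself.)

G has 28 subgroups. Checking conjugation-invariance by order — order 1: 1/1 normal; order 2: 0/15 normal; order 3: 1/1 normal; order 5: 1/1 normal; order 6: 0/5 normal; order 10: 0/3 normal; order 15: 1/1 normal; order 30: 1/1 normal.
Total normal subgroups: 5.

5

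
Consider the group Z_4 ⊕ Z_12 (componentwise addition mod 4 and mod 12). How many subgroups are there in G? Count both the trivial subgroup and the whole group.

30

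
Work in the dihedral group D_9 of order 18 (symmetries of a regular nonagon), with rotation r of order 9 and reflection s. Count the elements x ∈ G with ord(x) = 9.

6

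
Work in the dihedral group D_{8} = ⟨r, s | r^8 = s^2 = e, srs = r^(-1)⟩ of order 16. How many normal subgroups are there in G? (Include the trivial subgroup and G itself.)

7

G has 19 subgroups. Checking conjugation-invariance by order — order 1: 1/1 normal; order 2: 1/9 normal; order 4: 1/5 normal; order 8: 3/3 normal; order 16: 1/1 normal.
Total normal subgroups: 7.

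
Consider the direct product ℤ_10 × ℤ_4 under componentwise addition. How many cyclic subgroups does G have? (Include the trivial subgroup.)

12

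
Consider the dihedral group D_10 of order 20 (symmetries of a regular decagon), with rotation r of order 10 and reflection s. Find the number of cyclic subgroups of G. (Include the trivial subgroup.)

A cyclic subgroup of order d is generated by each of its φ(d) elements of order d, so the cyclic subgroups of order d number (#elements of order d)/φ(d).
Cyclic subgroups by order — order 1: 1; order 2: 11; order 5: 1; order 10: 1.
Total: 14.

14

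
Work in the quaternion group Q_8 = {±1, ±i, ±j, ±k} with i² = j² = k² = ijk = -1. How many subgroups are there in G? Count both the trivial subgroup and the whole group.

6

|G| = 8, so by Lagrange every subgroup order divides 8. Divisors: 1, 2, 4, 8.
Subgroups by order — order 1: 1; order 2: 1; order 4: 3; order 8: 1.
Total: 1 + 1 + 3 + 1 = 6.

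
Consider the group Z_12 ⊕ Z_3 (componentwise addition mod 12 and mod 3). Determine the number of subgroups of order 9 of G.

|G| = 36 and 9 | 36, so subgroups of order 9 are possible by Lagrange.
The subgroups of order 9 are: {(0,0), (0,1), (0,2), (4,0), (4,1), (4,2), (8,0), (8,1), (8,2)}.
So G has 1 subgroup of order 9.

1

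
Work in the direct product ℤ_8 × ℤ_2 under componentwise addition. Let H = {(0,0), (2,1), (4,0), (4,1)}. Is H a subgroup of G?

No

(2,1) ∈ H but its inverse (6,1) ∉ H, so H is not a subgroup.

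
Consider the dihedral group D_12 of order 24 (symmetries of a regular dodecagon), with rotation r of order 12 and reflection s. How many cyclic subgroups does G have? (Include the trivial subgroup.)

18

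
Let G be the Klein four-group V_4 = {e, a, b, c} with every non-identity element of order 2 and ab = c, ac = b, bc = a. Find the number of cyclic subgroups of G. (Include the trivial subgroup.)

Each element a generates a cyclic subgroup ⟨a⟩; distinct elements may generate the same one (a cyclic group of order d has φ(d) generators).
Cyclic subgroups by order — order 1: 1; order 2: 3.
Total: 4.

4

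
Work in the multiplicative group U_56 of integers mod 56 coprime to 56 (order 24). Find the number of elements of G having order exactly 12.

No element of G has order 12 (even though 12 | 24).

0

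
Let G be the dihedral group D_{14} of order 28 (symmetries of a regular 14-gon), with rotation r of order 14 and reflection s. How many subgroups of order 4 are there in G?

|G| = 28 and 4 | 28, so subgroups of order 4 are possible by Lagrange.
The subgroups of order 4 are: {e, r^7, r^3s, r^10s}; {e, r^7, r^4s, r^11s}; {e, r^7, r^5s, r^12s}; {e, r^7, r^6s, r^13s}; … (7 in all).
So G has 7 subgroups of order 4.

7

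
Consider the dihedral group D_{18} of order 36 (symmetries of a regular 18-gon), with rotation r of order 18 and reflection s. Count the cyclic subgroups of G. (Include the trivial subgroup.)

Each element a generates a cyclic subgroup ⟨a⟩; distinct elements may generate the same one (a cyclic group of order d has φ(d) generators).
Cyclic subgroups by order — order 1: 1; order 2: 19; order 3: 1; order 6: 1; order 9: 1; order 18: 1.
Total: 24.

24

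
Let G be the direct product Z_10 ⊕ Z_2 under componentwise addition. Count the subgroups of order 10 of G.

3

|G| = 20 and 10 | 20, so subgroups of order 10 are possible by Lagrange.
The subgroups of order 10 are: {(0,0), (0,1), (2,0), (2,1), (4,0), (4,1), (6,0), (6,1), (8,0), (8,1)}; {(0,0), (1,0), (2,0), (3,0), (4,0), (5,0), (6,0), (7,0), (8,0), (9,0)}; {(0,0), (1,1), (2,0), (3,1), (4,0), (5,1), (6,0), (7,1), (8,0), (9,1)}.
So G has 3 subgroups of order 10.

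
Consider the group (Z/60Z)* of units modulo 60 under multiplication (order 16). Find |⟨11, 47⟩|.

|⟨11⟩| = 2 and |⟨47⟩| = 4, so |H| is a multiple of lcm(2, 4) = 4 and divides |G| = 16.
Closing under the operation: H = {1, 11, 13, 23, 37, 47, 49, 59}, so |H| = 8.

8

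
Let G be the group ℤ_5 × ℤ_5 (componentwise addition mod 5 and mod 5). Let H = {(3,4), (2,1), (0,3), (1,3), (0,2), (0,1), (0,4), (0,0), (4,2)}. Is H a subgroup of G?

|H| = 9 does not divide |G| = 25, so by Lagrange H is not a subgroup.

No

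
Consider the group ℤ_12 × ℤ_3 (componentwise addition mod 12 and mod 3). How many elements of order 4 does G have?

2

An element (a,b) has order lcm(ord(a), ord(b)); count pairs with lcm equal to 4.
Enumerating gives 2 such elements.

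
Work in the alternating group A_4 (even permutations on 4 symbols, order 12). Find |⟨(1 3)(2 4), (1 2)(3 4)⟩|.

4

|⟨(1 3)(2 4)⟩| = 2 and |⟨(1 2)(3 4)⟩| = 2, so |H| is a multiple of lcm(2, 2) = 2 and divides |G| = 12.
Closing under the operation: H = {e, (1 2)(3 4), (1 3)(2 4), (1 4)(2 3)}, so |H| = 4.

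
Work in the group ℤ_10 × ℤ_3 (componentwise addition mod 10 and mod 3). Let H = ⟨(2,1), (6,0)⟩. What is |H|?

15

|⟨(2,1)⟩| = 15 and |⟨(6,0)⟩| = 5, so |H| is a multiple of lcm(15, 5) = 15 and divides |G| = 30.
Closing under the operation: H = {(0,0), (0,1), (0,2), (2,0), (2,1), (2,2), (4,0), (4,1), (4,2), (6,0), (6,1), (6,2), (8,0), (8,1), (8,2)}, so |H| = 15.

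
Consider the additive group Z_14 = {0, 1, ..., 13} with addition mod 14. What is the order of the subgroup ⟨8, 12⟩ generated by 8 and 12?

7

|⟨8⟩| = 7 and |⟨12⟩| = 7, so |H| is a multiple of lcm(7, 7) = 7 and divides |G| = 14.
Closing under the operation: H = {0, 2, 4, 6, 8, 10, 12}, so |H| = 7.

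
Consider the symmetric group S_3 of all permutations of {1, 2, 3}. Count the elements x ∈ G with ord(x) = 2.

3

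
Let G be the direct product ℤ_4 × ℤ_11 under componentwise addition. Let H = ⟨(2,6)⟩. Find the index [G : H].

2

|⟨(2,6)⟩| = 22 and |G| = 44.
By Lagrange, [G : H] = |G|/|H| = 44/22 = 2.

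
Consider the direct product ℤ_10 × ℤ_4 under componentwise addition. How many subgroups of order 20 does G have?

|G| = 40 and 20 | 40, so subgroups of order 20 are possible by Lagrange.
The subgroups of order 20 are: {(0,0), (0,1), (0,2), (0,3), (2,0), (2,1), (2,2), (2,3), (4,0), (4,1), (4,2), (4,3), (6,0), (6,1), (6,2), (6,3), (8,0), (8,1), (8,2), (8,3)}; {(0,0), (0,2), (1,0), (1,2), (2,0), (2,2), (3,0), (3,2), (4,0), (4,2), (5,0), (5,2), (6,0), (6,2), (7,0), (7,2), (8,0), (8,2), (9,0), (9,2)}; {(0,0), (0,2), (1,1), (1,3), (2,0), (2,2), (3,1), (3,3), (4,0), (4,2), (5,1), (5,3), (6,0), (6,2), (7,1), (7,3), (8,0), (8,2), (9,1), (9,3)}.
So G has 3 subgroups of order 20.

3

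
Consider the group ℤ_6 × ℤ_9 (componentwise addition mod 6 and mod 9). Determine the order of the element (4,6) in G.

3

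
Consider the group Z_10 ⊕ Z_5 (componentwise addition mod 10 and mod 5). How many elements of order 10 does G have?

24

An element (a,b) has order lcm(ord(a), ord(b)); count pairs with lcm equal to 10.
Enumerating gives 24 such elements.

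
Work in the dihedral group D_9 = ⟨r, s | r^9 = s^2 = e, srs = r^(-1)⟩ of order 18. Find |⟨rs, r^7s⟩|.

|⟨rs⟩| = 2 and |⟨r^7s⟩| = 2, so |H| is a multiple of lcm(2, 2) = 2 and divides |G| = 18.
Closing under the operation: H = {e, r^3, r^6, rs, r^4s, r^7s}, so |H| = 6.

6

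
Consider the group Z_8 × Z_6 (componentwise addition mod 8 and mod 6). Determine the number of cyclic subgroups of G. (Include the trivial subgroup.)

16

Each element a generates a cyclic subgroup ⟨a⟩; distinct elements may generate the same one (a cyclic group of order d has φ(d) generators).
Cyclic subgroups by order — order 1: 1; order 2: 3; order 3: 1; order 4: 2; order 6: 3; order 8: 2; order 12: 2; order 24: 2.
Total: 16.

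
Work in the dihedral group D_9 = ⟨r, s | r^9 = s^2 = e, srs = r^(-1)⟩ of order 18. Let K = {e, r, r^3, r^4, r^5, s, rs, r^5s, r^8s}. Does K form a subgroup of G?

r^3 ∈ K but its inverse r^6 ∉ K, so K is not a subgroup.

No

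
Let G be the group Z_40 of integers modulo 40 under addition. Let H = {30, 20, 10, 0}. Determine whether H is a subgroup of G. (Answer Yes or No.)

|H| = 4 divides |G| = 40, consistent with Lagrange.
H contains the identity, every element's inverse is in H, and H is closed under +: it is a subgroup.
In fact H = ⟨10⟩.

Yes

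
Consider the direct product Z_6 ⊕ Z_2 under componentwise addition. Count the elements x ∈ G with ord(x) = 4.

An element (a,b) has order lcm(ord(a), ord(b)); count pairs with lcm equal to 4.
Enumerating gives 0 such elements.

0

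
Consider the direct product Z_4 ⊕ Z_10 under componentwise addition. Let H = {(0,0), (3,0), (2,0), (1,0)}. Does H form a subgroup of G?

Yes

|H| = 4 divides |G| = 40, consistent with Lagrange.
H contains the identity, every element's inverse is in H, and H is closed under +: it is a subgroup.
In fact H = ⟨(1,0)⟩.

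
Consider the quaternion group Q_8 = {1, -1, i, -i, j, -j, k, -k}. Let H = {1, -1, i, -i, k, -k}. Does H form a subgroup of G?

No

|H| = 6 does not divide |G| = 8, so by Lagrange H is not a subgroup.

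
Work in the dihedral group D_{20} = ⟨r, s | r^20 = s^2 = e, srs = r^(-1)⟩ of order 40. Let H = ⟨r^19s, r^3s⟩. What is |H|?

|⟨r^19s⟩| = 2 and |⟨r^3s⟩| = 2, so |H| is a multiple of lcm(2, 2) = 2 and divides |G| = 40.
Closing under the operation: H = {e, r^4, r^8, r^12, r^16, r^3s, r^7s, r^11s, r^15s, r^19s}, so |H| = 10.

10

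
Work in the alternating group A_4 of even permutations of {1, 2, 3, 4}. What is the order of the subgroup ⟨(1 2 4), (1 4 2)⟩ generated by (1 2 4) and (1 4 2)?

3

|⟨(1 2 4)⟩| = 3 and |⟨(1 4 2)⟩| = 3, so |H| is a multiple of lcm(3, 3) = 3 and divides |G| = 12.
Closing under the operation: H = {e, (1 2 4), (1 4 2)}, so |H| = 3.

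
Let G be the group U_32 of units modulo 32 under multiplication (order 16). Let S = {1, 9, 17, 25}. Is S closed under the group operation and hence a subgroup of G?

Yes

|S| = 4 divides |G| = 16, consistent with Lagrange.
S contains the identity, every element's inverse is in S, and S is closed under ·: it is a subgroup.
In fact S = ⟨25⟩.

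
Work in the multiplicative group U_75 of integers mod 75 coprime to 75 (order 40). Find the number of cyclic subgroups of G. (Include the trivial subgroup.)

Group the elements of G by the cyclic subgroup they generate; each cyclic subgroup of order d accounts for φ(d) elements.
Cyclic subgroups by order — order 1: 1; order 2: 3; order 4: 2; order 5: 1; order 10: 3; order 20: 2.
Total: 12.

12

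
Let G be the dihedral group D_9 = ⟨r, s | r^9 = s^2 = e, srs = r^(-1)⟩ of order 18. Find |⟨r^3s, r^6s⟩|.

|⟨r^3s⟩| = 2 and |⟨r^6s⟩| = 2, so |H| is a multiple of lcm(2, 2) = 2 and divides |G| = 18.
Closing under the operation: H = {e, r^3, r^6, s, r^3s, r^6s}, so |H| = 6.

6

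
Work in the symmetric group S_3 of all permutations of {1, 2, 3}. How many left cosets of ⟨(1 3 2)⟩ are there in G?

|⟨(1 3 2)⟩| = 3 and |G| = 6.
By Lagrange, [G : H] = |G|/|H| = 6/3 = 2.

2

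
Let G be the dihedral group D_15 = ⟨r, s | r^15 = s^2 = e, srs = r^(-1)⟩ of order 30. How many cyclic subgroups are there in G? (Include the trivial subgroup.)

19

A cyclic subgroup of order d is generated by each of its φ(d) elements of order d, so the cyclic subgroups of order d number (#elements of order d)/φ(d).
Cyclic subgroups by order — order 1: 1; order 2: 15; order 3: 1; order 5: 1; order 15: 1.
Total: 19.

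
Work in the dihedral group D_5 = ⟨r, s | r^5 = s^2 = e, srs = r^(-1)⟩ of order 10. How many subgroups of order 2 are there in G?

5

|G| = 10 and 2 | 10, so subgroups of order 2 are possible by Lagrange.
The subgroups of order 2 are: {e, r^2s}; {e, r^3s}; {e, r^4s}; {e, rs}; … (5 in all).
So G has 5 subgroups of order 2.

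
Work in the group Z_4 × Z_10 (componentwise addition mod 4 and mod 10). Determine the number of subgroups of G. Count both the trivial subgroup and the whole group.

|G| = 40, so by Lagrange every subgroup order divides 40. Divisors: 1, 2, 4, 5, 8, 10, 20, 40.
Subgroups by order — order 1: 1; order 2: 3; order 4: 3; order 5: 1; order 8: 1; order 10: 3; order 20: 3; order 40: 1.
Total: 1 + 3 + 3 + 1 + 1 + 3 + 3 + 1 = 16.

16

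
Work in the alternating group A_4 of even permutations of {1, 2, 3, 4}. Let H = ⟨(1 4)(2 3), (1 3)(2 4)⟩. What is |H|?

4

|⟨(1 4)(2 3)⟩| = 2 and |⟨(1 3)(2 4)⟩| = 2, so |H| is a multiple of lcm(2, 2) = 2 and divides |G| = 12.
Closing under the operation: H = {e, (1 2)(3 4), (1 3)(2 4), (1 4)(2 3)}, so |H| = 4.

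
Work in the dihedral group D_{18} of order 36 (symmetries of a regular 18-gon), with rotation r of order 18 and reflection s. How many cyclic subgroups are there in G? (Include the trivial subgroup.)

24

Each element a generates a cyclic subgroup ⟨a⟩; distinct elements may generate the same one (a cyclic group of order d has φ(d) generators).
Cyclic subgroups by order — order 1: 1; order 2: 19; order 3: 1; order 6: 1; order 9: 1; order 18: 1.
Total: 24.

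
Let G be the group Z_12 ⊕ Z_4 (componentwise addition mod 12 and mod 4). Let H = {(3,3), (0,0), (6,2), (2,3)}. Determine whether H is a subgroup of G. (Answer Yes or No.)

No

(2,3) ∈ H but its inverse (10,1) ∉ H, so H is not a subgroup.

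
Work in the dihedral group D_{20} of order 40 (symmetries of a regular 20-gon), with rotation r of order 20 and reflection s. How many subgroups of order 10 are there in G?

|G| = 40 and 10 | 40, so subgroups of order 10 are possible by Lagrange.
The subgroups of order 10 are: {e, r^2, r^4, r^6, r^8, r^10, r^12, r^14, r^16, r^18}; {e, r^4, r^8, r^12, r^16, r^2s, r^6s, r^10s, r^14s, r^18s}; {e, r^4, r^8, r^12, r^16, r^3s, r^7s, r^11s, r^15s, r^19s}; {e, r^4, r^8, r^12, r^16, s, r^4s, r^8s, r^12s, r^16s}; … (5 in all).
So G has 5 subgroups of order 10.

5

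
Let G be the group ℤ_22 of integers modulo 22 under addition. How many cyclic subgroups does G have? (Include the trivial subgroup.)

4

A cyclic subgroup of order d is generated by each of its φ(d) elements of order d, so the cyclic subgroups of order d number (#elements of order d)/φ(d).
Cyclic subgroups by order — order 1: 1; order 2: 1; order 11: 1; order 22: 1.
Total: 4.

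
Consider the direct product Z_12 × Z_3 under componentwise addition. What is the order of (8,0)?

3

The order of (8,0) in Z_12 × Z_3 is lcm(ord(8) in Z_12, ord(0) in Z_3).
ord(8) = 3 and ord(0) = 1, so |⟨(8,0)⟩| = lcm(3, 1) = 3.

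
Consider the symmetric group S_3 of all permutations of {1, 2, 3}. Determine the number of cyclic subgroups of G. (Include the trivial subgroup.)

5

A cyclic subgroup of order d is generated by each of its φ(d) elements of order d, so the cyclic subgroups of order d number (#elements of order d)/φ(d).
Cyclic subgroups by order — order 1: 1; order 2: 3; order 3: 1.
Total: 5.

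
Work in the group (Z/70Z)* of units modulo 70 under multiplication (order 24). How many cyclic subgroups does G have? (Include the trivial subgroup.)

12

Group the elements of G by the cyclic subgroup they generate; each cyclic subgroup of order d accounts for φ(d) elements.
Cyclic subgroups by order — order 1: 1; order 2: 3; order 3: 1; order 4: 2; order 6: 3; order 12: 2.
Total: 12.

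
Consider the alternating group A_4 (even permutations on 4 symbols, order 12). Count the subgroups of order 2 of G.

3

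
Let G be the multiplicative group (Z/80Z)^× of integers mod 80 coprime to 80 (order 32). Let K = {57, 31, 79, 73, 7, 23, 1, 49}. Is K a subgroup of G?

|K| = 8 divides |G| = 32, consistent with Lagrange.
K contains the identity, every element's inverse is in K, and K is closed under ·: it is a subgroup.

Yes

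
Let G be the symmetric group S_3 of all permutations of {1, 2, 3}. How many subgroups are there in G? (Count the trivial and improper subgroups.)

6

|G| = 6, so by Lagrange every subgroup order divides 6. Divisors: 1, 2, 3, 6.
Subgroups by order — order 1: 1; order 2: 3; order 3: 1; order 6: 1.
Total: 1 + 3 + 1 + 1 = 6.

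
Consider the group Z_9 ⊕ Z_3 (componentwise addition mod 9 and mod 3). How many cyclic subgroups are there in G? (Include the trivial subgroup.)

8

Each element a generates a cyclic subgroup ⟨a⟩; distinct elements may generate the same one (a cyclic group of order d has φ(d) generators).
Cyclic subgroups by order — order 1: 1; order 3: 4; order 9: 3.
Total: 8.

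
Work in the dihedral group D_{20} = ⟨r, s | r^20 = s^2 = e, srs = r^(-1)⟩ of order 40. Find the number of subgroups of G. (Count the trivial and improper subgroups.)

|G| = 40, so by Lagrange every subgroup order divides 40. Divisors: 1, 2, 4, 5, 8, 10, 20, 40.
Subgroups by order — order 1: 1; order 2: 21; order 4: 11; order 5: 1; order 8: 5; order 10: 5; order 20: 3; order 40: 1.
Total: 1 + 21 + 11 + 1 + 5 + 5 + 3 + 1 = 48.

48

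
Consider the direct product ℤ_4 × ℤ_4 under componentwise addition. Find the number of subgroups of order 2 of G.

|G| = 16 and 2 | 16, so subgroups of order 2 are possible by Lagrange.
The subgroups of order 2 are: {(0,0), (0,2)}; {(0,0), (2,0)}; {(0,0), (2,2)}.
So G has 3 subgroups of order 2.

3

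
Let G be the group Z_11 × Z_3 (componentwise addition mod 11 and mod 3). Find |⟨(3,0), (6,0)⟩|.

11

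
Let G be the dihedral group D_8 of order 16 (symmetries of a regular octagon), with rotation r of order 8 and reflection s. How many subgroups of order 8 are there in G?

3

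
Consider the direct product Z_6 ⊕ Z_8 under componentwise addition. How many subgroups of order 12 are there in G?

|G| = 48 and 12 | 48, so subgroups of order 12 are possible by Lagrange.
The subgroups of order 12 are: {(0,0), (0,2), (0,4), (0,6), (2,0), (2,2), (2,4), (2,6), (4,0), (4,2), (4,4), (4,6)}; {(0,0), (0,4), (1,0), (1,4), (2,0), (2,4), (3,0), (3,4), (4,0), (4,4), (5,0), (5,4)}; {(0,0), (0,4), (1,2), (1,6), (2,0), (2,4), (3,2), (3,6), (4,0), (4,4), (5,2), (5,6)}.
So G has 3 subgroups of order 12.

3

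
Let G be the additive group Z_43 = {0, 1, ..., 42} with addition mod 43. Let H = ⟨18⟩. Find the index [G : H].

|⟨18⟩| = 43 and |G| = 43.
By Lagrange, [G : H] = |G|/|H| = 43/43 = 1.

1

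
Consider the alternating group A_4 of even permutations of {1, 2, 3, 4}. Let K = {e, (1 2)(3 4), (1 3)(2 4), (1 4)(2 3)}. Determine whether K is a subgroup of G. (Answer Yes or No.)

Yes

|K| = 4 divides |G| = 12, consistent with Lagrange.
K contains the identity, every element's inverse is in K, and K is closed under ∘: it is a subgroup.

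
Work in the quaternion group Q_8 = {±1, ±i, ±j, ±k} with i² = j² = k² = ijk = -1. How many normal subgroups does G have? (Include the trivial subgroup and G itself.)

6

G has 6 subgroups. Checking conjugation-invariance by order — order 1: 1/1 normal; order 2: 1/1 normal; order 4: 3/3 normal; order 8: 1/1 normal.
Total normal subgroups: 6.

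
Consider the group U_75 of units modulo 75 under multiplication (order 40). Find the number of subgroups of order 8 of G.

1

|G| = 40 and 8 | 40, so subgroups of order 8 are possible by Lagrange.
The subgroups of order 8 are: {1, 7, 26, 32, 43, 49, 68, 74}.
So G has 1 subgroup of order 8.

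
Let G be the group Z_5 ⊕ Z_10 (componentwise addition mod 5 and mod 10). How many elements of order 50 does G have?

0

An element (a,b) has order lcm(ord(a), ord(b)); count pairs with lcm equal to 50.
Enumerating gives 0 such elements.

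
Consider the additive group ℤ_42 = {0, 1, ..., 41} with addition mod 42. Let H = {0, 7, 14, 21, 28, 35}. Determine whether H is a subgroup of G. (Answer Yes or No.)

Yes

|H| = 6 divides |G| = 42, consistent with Lagrange.
H contains the identity, every element's inverse is in H, and H is closed under +: it is a subgroup.
In fact H = ⟨35⟩.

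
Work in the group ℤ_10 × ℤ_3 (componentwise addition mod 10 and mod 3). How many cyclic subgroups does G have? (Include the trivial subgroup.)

8

Each element a generates a cyclic subgroup ⟨a⟩; distinct elements may generate the same one (a cyclic group of order d has φ(d) generators).
Cyclic subgroups by order — order 1: 1; order 2: 1; order 3: 1; order 5: 1; order 6: 1; order 10: 1; order 15: 1; order 30: 1.
Total: 8.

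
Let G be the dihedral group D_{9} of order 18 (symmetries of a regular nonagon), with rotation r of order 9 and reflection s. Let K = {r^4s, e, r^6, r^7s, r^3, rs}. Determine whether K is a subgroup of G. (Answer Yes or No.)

|K| = 6 divides |G| = 18, consistent with Lagrange.
K contains the identity, every element's inverse is in K, and K is closed under ·: it is a subgroup.

Yes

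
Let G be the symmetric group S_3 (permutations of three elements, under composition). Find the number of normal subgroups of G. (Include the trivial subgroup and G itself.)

3

G has 6 subgroups. Checking conjugation-invariance by order — order 1: 1/1 normal; order 2: 0/3 normal; order 3: 1/1 normal; order 6: 1/1 normal.
Total normal subgroups: 3.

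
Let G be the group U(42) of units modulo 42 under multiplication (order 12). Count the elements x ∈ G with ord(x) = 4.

0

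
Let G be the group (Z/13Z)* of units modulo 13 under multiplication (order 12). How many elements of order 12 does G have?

4

The elements of order 12 are: 2, 6, 7, 11.
That's 4.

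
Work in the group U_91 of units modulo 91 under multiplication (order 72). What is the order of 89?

12

Compute successive powers of 89 mod 91: 89, 4, 83, 16, 59, 64, 54, 74, …; 89^12 ≡ 1 (mod 91).
So |⟨89⟩| = 12.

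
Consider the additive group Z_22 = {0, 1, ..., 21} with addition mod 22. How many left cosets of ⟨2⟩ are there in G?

2

|⟨2⟩| = 11 and |G| = 22.
By Lagrange, [G : H] = |G|/|H| = 22/11 = 2.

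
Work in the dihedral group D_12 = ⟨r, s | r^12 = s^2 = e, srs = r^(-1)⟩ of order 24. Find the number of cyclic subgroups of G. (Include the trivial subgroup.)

Group the elements of G by the cyclic subgroup they generate; each cyclic subgroup of order d accounts for φ(d) elements.
Cyclic subgroups by order — order 1: 1; order 2: 13; order 3: 1; order 4: 1; order 6: 1; order 12: 1.
Total: 18.

18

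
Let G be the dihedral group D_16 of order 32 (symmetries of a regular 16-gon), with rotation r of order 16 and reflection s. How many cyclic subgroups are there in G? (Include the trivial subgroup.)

21

A cyclic subgroup of order d is generated by each of its φ(d) elements of order d, so the cyclic subgroups of order d number (#elements of order d)/φ(d).
Cyclic subgroups by order — order 1: 1; order 2: 17; order 4: 1; order 8: 1; order 16: 1.
Total: 21.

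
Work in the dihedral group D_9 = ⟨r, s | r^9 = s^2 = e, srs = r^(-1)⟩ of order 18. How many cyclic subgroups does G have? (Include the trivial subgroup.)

A cyclic subgroup of order d is generated by each of its φ(d) elements of order d, so the cyclic subgroups of order d number (#elements of order d)/φ(d).
Cyclic subgroups by order — order 1: 1; order 2: 9; order 3: 1; order 9: 1.
Total: 12.

12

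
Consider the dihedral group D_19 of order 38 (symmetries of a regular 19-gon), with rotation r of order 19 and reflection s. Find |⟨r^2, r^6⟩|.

|⟨r^2⟩| = 19 and |⟨r^6⟩| = 19, so |H| is a multiple of lcm(19, 19) = 19 and divides |G| = 38.
Closing under the operation: H = {e, r, r^2, r^3, r^4, r^5, r^6, r^7, r^8, r^9, r^10, r^11, r^12, r^13, r^14, r^15, r^16, r^17, r^18}, so |H| = 19.

19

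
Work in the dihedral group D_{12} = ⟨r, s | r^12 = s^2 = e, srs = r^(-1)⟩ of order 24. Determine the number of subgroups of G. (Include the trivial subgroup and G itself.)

|G| = 24, so by Lagrange every subgroup order divides 24. Divisors: 1, 2, 3, 4, 6, 8, 12, 24.
Subgroups by order — order 1: 1; order 2: 13; order 3: 1; order 4: 7; order 6: 5; order 8: 3; order 12: 3; order 24: 1.
Total: 1 + 13 + 1 + 7 + 5 + 3 + 3 + 1 = 34.

34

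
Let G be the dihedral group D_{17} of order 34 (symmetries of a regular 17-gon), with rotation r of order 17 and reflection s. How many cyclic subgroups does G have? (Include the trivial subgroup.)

Each element a generates a cyclic subgroup ⟨a⟩; distinct elements may generate the same one (a cyclic group of order d has φ(d) generators).
Cyclic subgroups by order — order 1: 1; order 2: 17; order 17: 1.
Total: 19.

19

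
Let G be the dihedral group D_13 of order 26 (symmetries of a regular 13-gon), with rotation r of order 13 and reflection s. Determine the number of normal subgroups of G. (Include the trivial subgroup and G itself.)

G has 16 subgroups. Checking conjugation-invariance by order — order 1: 1/1 normal; order 2: 0/13 normal; order 13: 1/1 normal; order 26: 1/1 normal.
Total normal subgroups: 3.

3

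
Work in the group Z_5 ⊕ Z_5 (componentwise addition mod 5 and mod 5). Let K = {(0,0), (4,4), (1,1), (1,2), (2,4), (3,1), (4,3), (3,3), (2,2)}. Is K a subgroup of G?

No

|K| = 9 does not divide |G| = 25, so by Lagrange K is not a subgroup.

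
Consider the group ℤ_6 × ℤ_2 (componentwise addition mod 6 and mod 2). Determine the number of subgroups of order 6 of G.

|G| = 12 and 6 | 12, so subgroups of order 6 are possible by Lagrange.
The subgroups of order 6 are: {(0,0), (0,1), (2,0), (2,1), (4,0), (4,1)}; {(0,0), (1,0), (2,0), (3,0), (4,0), (5,0)}; {(0,0), (1,1), (2,0), (3,1), (4,0), (5,1)}.
So G has 3 subgroups of order 6.

3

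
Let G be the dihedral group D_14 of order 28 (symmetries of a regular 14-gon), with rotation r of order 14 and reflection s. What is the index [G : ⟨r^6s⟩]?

14

|⟨r^6s⟩| = 2 and |G| = 28.
By Lagrange, [G : H] = |G|/|H| = 28/2 = 14.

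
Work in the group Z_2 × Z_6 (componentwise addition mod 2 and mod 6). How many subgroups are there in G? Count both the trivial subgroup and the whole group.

10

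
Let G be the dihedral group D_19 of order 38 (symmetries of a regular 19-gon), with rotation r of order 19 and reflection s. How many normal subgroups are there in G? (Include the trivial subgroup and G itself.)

G has 22 subgroups. Checking conjugation-invariance by order — order 1: 1/1 normal; order 2: 0/19 normal; order 19: 1/1 normal; order 38: 1/1 normal.
Total normal subgroups: 3.

3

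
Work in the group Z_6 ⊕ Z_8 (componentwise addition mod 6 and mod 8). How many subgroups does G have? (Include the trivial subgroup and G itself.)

|G| = 48, so by Lagrange every subgroup order divides 48. Divisors: 1, 2, 3, 4, 6, 8, 12, 16, 24, 48.
Subgroups by order — order 1: 1; order 2: 3; order 3: 1; order 4: 3; order 6: 3; order 8: 3; order 12: 3; order 16: 1; order 24: 3; order 48: 1.
Total: 1 + 3 + 1 + 3 + 3 + 3 + 3 + 1 + 3 + 1 = 22.

22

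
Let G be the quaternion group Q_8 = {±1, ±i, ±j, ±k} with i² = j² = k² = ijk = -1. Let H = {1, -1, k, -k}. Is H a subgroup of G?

|H| = 4 divides |G| = 8, consistent with Lagrange.
H contains the identity, every element's inverse is in H, and H is closed under ·: it is a subgroup.
In fact H = ⟨-k⟩.

Yes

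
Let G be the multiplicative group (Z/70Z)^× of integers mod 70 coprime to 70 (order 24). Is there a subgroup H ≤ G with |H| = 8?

8 | 24. A subgroup of order 8 is {1, 13, 27, 29, 41, 43, 57, 69}.

Yes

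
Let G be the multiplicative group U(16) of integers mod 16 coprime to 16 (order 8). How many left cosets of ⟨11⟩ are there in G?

2

|⟨11⟩| = 4 and |G| = 8.
By Lagrange, [G : H] = |G|/|H| = 8/4 = 2.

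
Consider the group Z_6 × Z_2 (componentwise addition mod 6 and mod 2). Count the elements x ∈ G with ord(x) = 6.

An element (a,b) has order lcm(ord(a), ord(b)); count pairs with lcm equal to 6.
Enumerating gives 6 such elements.

6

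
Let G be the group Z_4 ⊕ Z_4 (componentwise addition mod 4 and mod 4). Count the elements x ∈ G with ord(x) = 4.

An element (a,b) has order lcm(ord(a), ord(b)); count pairs with lcm equal to 4.
Enumerating gives 12 such elements.

12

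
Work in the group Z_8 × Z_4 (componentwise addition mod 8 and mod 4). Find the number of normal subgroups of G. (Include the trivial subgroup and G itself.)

22

G is abelian, so every subgroup is normal.
G has 22 subgroups in total, hence 22 normal subgroups.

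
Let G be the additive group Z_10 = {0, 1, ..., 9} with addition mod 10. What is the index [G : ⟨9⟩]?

|⟨9⟩| = 10 and |G| = 10.
By Lagrange, [G : H] = |G|/|H| = 10/10 = 1.

1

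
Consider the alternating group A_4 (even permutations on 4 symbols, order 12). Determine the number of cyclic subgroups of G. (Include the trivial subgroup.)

8

Each element a generates a cyclic subgroup ⟨a⟩; distinct elements may generate the same one (a cyclic group of order d has φ(d) generators).
Cyclic subgroups by order — order 1: 1; order 2: 3; order 3: 4.
Total: 8.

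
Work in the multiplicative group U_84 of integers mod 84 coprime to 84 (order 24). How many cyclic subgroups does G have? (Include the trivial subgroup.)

16

A cyclic subgroup of order d is generated by each of its φ(d) elements of order d, so the cyclic subgroups of order d number (#elements of order d)/φ(d).
Cyclic subgroups by order — order 1: 1; order 2: 7; order 3: 1; order 6: 7.
Total: 16.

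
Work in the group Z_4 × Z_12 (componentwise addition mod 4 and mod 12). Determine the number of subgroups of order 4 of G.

7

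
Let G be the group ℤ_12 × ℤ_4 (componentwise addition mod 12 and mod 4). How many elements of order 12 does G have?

An element (a,b) has order lcm(ord(a), ord(b)); count pairs with lcm equal to 12.
Enumerating gives 24 such elements.

24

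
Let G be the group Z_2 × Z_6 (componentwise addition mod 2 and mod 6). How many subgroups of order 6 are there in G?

|G| = 12 and 6 | 12, so subgroups of order 6 are possible by Lagrange.
The subgroups of order 6 are: {(0,0), (0,1), (0,2), (0,3), (0,4), (0,5)}; {(0,0), (0,2), (0,4), (1,0), (1,2), (1,4)}; {(0,0), (0,2), (0,4), (1,1), (1,3), (1,5)}.
So G has 3 subgroups of order 6.

3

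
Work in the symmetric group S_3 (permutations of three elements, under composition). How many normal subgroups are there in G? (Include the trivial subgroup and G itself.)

3

G has 6 subgroups. Checking conjugation-invariance by order — order 1: 1/1 normal; order 2: 0/3 normal; order 3: 1/1 normal; order 6: 1/1 normal.
Total normal subgroups: 3.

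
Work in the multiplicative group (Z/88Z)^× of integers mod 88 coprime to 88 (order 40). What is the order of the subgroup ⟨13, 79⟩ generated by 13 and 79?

20

|⟨13⟩| = 10 and |⟨79⟩| = 10, so |H| is a multiple of lcm(10, 10) = 10 and divides |G| = 40.
Closing under the operation: H = {1, 3, 7, 9, 13, 21, 25, 27, 29, 39, 49, 59, 61, 63, 67, 75, 79, 81, 85, 87}, so |H| = 20.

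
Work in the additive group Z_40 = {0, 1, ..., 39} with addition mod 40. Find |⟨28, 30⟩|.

|⟨28⟩| = 10 and |⟨30⟩| = 4, so |H| is a multiple of lcm(10, 4) = 20 and divides |G| = 40.
Closing under the operation: H = {0, 2, 4, 6, 8, 10, 12, 14, 16, 18, 20, 22, 24, 26, 28, 30, 32, 34, 36, 38}, so |H| = 20.

20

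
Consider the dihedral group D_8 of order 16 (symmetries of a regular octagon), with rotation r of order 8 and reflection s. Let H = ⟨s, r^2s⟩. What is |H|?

8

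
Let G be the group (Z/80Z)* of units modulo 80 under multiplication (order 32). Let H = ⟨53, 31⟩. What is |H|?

8

|⟨53⟩| = 4 and |⟨31⟩| = 2, so |H| is a multiple of lcm(4, 2) = 4 and divides |G| = 32.
Closing under the operation: H = {1, 9, 31, 39, 43, 53, 67, 77}, so |H| = 8.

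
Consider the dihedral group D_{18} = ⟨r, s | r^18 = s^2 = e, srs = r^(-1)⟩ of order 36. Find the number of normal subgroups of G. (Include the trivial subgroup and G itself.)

9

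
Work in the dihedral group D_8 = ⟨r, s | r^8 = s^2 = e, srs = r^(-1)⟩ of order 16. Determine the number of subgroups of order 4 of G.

5

|G| = 16 and 4 | 16, so subgroups of order 4 are possible by Lagrange.
The subgroups of order 4 are: {e, r^2, r^4, r^6}; {e, r^4, r^2s, r^6s}; {e, r^4, r^3s, r^7s}; {e, r^4, s, r^4s}; … (5 in all).
So G has 5 subgroups of order 4.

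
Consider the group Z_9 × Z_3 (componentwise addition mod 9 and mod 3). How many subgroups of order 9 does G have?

|G| = 27 and 9 | 27, so subgroups of order 9 are possible by Lagrange.
The subgroups of order 9 are: {(0,0), (0,1), (0,2), (3,0), (3,1), (3,2), (6,0), (6,1), (6,2)}; {(0,0), (1,0), (2,0), (3,0), (4,0), (5,0), (6,0), (7,0), (8,0)}; {(0,0), (1,1), (2,2), (3,0), (4,1), (5,2), (6,0), (7,1), (8,2)}; {(0,0), (1,2), (2,1), (3,0), (4,2), (5,1), (6,0), (7,2), (8,1)}.
So G has 4 subgroups of order 9.

4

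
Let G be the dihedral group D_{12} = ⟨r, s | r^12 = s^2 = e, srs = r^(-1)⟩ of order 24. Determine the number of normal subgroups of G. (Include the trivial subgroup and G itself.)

9

G has 34 subgroups. Checking conjugation-invariance by order — order 1: 1/1 normal; order 2: 1/13 normal; order 3: 1/1 normal; order 4: 1/7 normal; order 6: 1/5 normal; order 8: 0/3 normal; order 12: 3/3 normal; order 24: 1/1 normal.
Total normal subgroups: 9.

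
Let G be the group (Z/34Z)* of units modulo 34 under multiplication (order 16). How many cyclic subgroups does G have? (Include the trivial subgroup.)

A cyclic subgroup of order d is generated by each of its φ(d) elements of order d, so the cyclic subgroups of order d number (#elements of order d)/φ(d).
Cyclic subgroups by order — order 1: 1; order 2: 1; order 4: 1; order 8: 1; order 16: 1.
Total: 5.

5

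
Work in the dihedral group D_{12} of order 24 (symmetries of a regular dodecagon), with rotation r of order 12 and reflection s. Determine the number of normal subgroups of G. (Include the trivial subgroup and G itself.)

9

G has 34 subgroups. Checking conjugation-invariance by order — order 1: 1/1 normal; order 2: 1/13 normal; order 3: 1/1 normal; order 4: 1/7 normal; order 6: 1/5 normal; order 8: 0/3 normal; order 12: 3/3 normal; order 24: 1/1 normal.
Total normal subgroups: 9.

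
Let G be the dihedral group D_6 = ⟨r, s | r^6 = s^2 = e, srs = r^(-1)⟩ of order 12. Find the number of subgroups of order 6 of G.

|G| = 12 and 6 | 12, so subgroups of order 6 are possible by Lagrange.
The subgroups of order 6 are: {e, r, r^2, r^3, r^4, r^5}; {e, r^2, r^4, s, r^2s, r^4s}; {e, r^2, r^4, rs, r^3s, r^5s}.
So G has 3 subgroups of order 6.

3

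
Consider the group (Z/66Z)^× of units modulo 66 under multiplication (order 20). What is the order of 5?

10

Compute successive powers of 5 mod 66: 5, 25, 59, 31, 23, 49, 47, 37, …; 5^10 ≡ 1 (mod 66).
So |⟨5⟩| = 10.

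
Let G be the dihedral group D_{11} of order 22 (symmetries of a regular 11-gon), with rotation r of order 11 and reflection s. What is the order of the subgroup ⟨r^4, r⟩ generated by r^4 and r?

11

|⟨r^4⟩| = 11 and |⟨r⟩| = 11, so |H| is a multiple of lcm(11, 11) = 11 and divides |G| = 22.
Closing under the operation: H = {e, r, r^2, r^3, r^4, r^5, r^6, r^7, r^8, r^9, r^10}, so |H| = 11.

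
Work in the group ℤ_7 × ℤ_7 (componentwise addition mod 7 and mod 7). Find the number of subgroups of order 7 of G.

8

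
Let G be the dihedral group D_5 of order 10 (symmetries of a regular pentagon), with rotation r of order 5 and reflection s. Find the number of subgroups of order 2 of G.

|G| = 10 and 2 | 10, so subgroups of order 2 are possible by Lagrange.
The subgroups of order 2 are: {e, r^2s}; {e, r^3s}; {e, r^4s}; {e, rs}; … (5 in all).
So G has 5 subgroups of order 2.

5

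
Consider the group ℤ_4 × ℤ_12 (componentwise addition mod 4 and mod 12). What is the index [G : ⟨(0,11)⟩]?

4

|⟨(0,11)⟩| = 12 and |G| = 48.
By Lagrange, [G : H] = |G|/|H| = 48/12 = 4.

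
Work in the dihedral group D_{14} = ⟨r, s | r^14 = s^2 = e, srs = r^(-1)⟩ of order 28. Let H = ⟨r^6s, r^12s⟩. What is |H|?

|⟨r^6s⟩| = 2 and |⟨r^12s⟩| = 2, so |H| is a multiple of lcm(2, 2) = 2 and divides |G| = 28.
Closing under the operation: H = {e, r^2, r^4, r^6, r^8, r^10, r^12, s, r^2s, r^4s, r^6s, r^8s, r^10s, r^12s}, so |H| = 14.

14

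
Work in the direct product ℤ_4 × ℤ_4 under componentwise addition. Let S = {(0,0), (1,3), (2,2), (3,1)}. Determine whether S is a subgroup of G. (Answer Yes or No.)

|S| = 4 divides |G| = 16, consistent with Lagrange.
S contains the identity, every element's inverse is in S, and S is closed under +: it is a subgroup.
In fact S = ⟨(3,1)⟩.

Yes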